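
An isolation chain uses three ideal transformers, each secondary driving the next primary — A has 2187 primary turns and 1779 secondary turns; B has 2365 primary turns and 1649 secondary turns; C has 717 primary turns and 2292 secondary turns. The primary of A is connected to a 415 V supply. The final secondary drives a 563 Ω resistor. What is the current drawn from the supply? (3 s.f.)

I_supply ≈ 2.42 A

After A: V = 415.00 × 1779/2187 = 337.58 V.
After B: V = 337.58 × 1649/2365 = 235.38 V.
After C: V = 235.38 × 2292/717 = 752.42 V.
I_load = 752.42/563 = 1.3364 A, so P_out = 752.42 × 1.3364 = 1005.6 W.
All ideal ⇒ P_in = P_out, so I_supply = 1005.6/415 = 2.42 A.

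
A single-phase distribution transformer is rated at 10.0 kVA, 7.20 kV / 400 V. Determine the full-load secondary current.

I_s ≈ 25.0 A

I_s = S/V_s = 10000/400 = 25.0 A.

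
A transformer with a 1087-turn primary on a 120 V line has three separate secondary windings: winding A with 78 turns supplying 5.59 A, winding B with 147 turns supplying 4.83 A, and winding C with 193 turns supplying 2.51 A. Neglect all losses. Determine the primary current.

V_A = 120 × 78/1087 = 8.6109 V; V_B = 120 × 147/1087 = 16.228 V; V_C = 120 × 193/1087 = 21.306 V.
P_out = V_A I_A + V_B I_B + V_C I_C = 8.6109×5.59 + 16.228×4.83 + 21.306×2.51 = 48.135 + 78.382 + 53.479 = 180.00 W.
Ideal ⇒ P_in = P_out, so I_p = P_out/V_p = 180.00/120 = 1.50 A.

I_p ≈ 1.50 A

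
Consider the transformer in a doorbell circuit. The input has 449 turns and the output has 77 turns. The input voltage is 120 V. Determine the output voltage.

V_out ≈ 20.6 V

V_out/V_in = N_out/N_in, so V_out = 120 × 77/449 = 20.6 V.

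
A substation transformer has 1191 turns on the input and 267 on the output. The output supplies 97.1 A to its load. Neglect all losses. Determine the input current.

For an ideal transformer I_in/I_out = N_out/N_in, so I_in = 97.1 × 267/1191 = 21.8 A.

I_in ≈ 21.8 A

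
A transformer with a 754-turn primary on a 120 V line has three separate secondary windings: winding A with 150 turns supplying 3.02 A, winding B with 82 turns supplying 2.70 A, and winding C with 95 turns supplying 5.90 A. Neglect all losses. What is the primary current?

I_p ≈ 1.64 A

V_A = 120 × 150/754 = 23.873 V; V_B = 120 × 82/754 = 13.050 V; V_C = 120 × 95/754 = 15.119 V.
P_out = V_A I_A + V_B I_B + V_C I_C = 23.873×3.02 + 13.050×2.70 + 15.119×5.90 = 72.095 + 35.236 + 89.204 = 196.54 W.
Ideal ⇒ P_in = P_out, so I_p = P_out/V_p = 196.54/120 = 1.64 A.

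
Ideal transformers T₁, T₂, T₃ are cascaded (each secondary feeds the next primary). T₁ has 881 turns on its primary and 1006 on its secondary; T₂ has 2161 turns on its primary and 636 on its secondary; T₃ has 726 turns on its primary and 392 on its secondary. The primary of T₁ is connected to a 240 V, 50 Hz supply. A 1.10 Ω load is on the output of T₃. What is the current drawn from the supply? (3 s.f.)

I_supply ≈ 7.18 A

Secondary of T₁: V = 240.00 × 1006/881 = 274.05 V.
Secondary of T₂: V = 274.05 × 636/2161 = 80.656 V.
Secondary of T₃: V = 80.656 × 392/726 = 43.550 V.
I_load = 43.550/1.10 = 39.591 A, so P_out = 43.550 × 39.591 = 1724.2 W.
All ideal ⇒ P_in = P_out, so I_supply = 1724.2/240 = 7.18 A.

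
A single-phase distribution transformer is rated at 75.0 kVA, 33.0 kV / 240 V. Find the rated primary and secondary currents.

I_p ≈ 2.27 A, I_s ≈ 312 A

I_p = S/V_p = 75000/33000 = 2.27 A.
I_s = S/V_s = 75000/240 = 312 A.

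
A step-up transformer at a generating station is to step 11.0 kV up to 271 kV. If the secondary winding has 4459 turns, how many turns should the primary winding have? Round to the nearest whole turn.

N_p = 181 turns

N_p/N_s = V_p/V_s, so N_p = 4459 × 11000/271000 = 181.0 ≈ 181 turns.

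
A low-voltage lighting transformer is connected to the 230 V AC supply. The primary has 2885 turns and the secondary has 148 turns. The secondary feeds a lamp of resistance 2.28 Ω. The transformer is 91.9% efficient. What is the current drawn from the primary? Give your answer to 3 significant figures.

V_s = 230 × 148/2885 = 11.799 V.
I_s = V_s/R = 11.799/2.28 = 5.1750 A.
P_out = V_s I_s = 11.799 × 5.1750 = 61.059 W.
P_in = P_out/η = 61.059/0.919 = 66.441 W.
I_p = P_in/V_p = 66.441/230 = 0.289 A.

I_p ≈ 0.289 A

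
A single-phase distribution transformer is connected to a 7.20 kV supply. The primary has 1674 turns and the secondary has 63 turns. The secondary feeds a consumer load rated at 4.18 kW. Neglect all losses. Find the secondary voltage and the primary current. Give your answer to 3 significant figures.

V_s ≈ 271 V, I_p ≈ 0.581 A

V_s = V_p × N_s/N_p = 7200 × 63/1674 = 270.97 V.
I_s = P/V_s = 4180/270.97 = 15.426 A.
I_p = I_s × N_s/N_p = 15.426 × 63/1674 = 0.581 A.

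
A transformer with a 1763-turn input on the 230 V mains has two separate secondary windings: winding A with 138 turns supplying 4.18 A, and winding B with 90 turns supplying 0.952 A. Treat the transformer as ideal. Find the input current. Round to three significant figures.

I_in ≈ 0.376 A

V_A = 230 × 138/1763 = 18.003 V; V_B = 230 × 90/1763 = 11.741 V.
P_out = V_A I_A + V_B I_B = 18.003×4.18 + 11.741×0.952 = 75.254 + 11.178 = 86.432 W.
Ideal ⇒ P_in = P_out, so I_in = P_out/V_in = 86.432/230 = 0.376 A.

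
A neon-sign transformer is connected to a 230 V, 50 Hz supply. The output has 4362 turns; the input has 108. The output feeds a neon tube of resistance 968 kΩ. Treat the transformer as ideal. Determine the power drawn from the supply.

P ≈ 89.1 W

V_out = V_in × N_out/N_in = 230 × 4362/108 = 9289.4 V.
I_out = V_out/R = 9289.4/968000 = 0.0095965 A.
I_in = I_out × N_out/N_in = 0.0095965 × 4362/108 = 0.38759 A.
P = V_in I_in = 230 × 0.38759 = 89.1 W.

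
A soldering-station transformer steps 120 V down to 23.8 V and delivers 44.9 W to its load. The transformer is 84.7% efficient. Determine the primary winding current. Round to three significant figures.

P_in = P_out/η = 44.9/0.847 = 53.011 W.
I_p = P_in/V_p = 53.011/120 = 0.442 A.

I_p ≈ 0.442 A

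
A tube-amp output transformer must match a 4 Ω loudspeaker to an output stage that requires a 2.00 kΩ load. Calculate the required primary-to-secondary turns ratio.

N_p/N_s ≈ 22.4

Z_p/Z_s = (N_p/N_s)², so N_p/N_s = √(2000/4) = √500 = 22.4.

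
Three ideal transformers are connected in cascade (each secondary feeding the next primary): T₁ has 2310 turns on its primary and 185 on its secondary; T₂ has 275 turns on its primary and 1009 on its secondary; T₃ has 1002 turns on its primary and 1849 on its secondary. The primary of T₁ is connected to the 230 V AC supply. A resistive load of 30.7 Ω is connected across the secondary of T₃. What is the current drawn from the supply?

After T₁: V = 230.00 × 185/2310 = 18.420 V.
After T₂: V = 18.420 × 1009/275 = 67.584 V.
After T₃: V = 67.584 × 1849/1002 = 124.71 V.
I_load = 124.71/30.7 = 4.0623 A, so P_out = 124.71 × 4.0623 = 506.63 W.
All ideal ⇒ P_in = P_out, so I_supply = 506.63/230 = 2.20 A.

I_supply ≈ 2.20 A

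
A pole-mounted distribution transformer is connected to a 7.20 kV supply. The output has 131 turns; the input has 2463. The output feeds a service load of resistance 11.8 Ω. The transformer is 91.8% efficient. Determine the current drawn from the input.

I_in ≈ 1.88 A

V_out = 7200 × 131/2463 = 382.95 V.
I_out = V_out/R = 382.95/11.8 = 32.453 A.
P_out = V_out I_out = 382.95 × 32.453 = 12428 W.
P_in = P_out/η = 12428/0.918 = 13538 W.
I_in = P_in/V_in = 13538/7200 = 1.88 A.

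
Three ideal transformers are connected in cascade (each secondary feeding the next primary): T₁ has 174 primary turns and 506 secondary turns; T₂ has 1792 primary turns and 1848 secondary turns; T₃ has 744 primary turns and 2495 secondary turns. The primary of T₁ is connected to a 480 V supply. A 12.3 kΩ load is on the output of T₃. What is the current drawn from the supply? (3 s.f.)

I_supply ≈ 3.95 A

After T₁: V = 480.00 × 506/174 = 1395.9 V.
After T₂: V = 1395.9 × 1848/1792 = 1439.5 V.
After T₃: V = 1439.5 × 2495/744 = 4827.3 V.
I_load = 4827.3/12300 = 0.39246 A, so P_out = 4827.3 × 0.39246 = 1894.5 W.
All ideal ⇒ P_in = P_out, so I_supply = 1894.5/480 = 3.95 A.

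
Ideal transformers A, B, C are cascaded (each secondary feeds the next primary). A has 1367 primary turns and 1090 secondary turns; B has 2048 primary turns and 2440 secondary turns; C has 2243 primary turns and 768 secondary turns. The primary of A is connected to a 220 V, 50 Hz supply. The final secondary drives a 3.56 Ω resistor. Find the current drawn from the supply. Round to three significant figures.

I_supply ≈ 6.54 A

After A: V = 220.00 × 1090/1367 = 175.42 V.
After B: V = 175.42 × 2440/2048 = 209.00 V.
After C: V = 209.00 × 768/2243 = 71.560 V.
I_load = 71.560/3.56 = 20.101 A, so P_out = 71.560 × 20.101 = 1438.5 W.
All ideal ⇒ P_in = P_out, so I_supply = 1438.5/220 = 6.54 A.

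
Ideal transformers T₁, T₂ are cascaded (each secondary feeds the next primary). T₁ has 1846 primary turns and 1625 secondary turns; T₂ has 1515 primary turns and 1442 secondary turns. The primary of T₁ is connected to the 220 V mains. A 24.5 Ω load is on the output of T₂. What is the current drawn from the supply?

I_supply ≈ 6.30 A

After T₁: V = 220.00 × 1625/1846 = 193.66 V.
After T₂: V = 193.66 × 1442/1515 = 184.33 V.
I_load = 184.33/24.5 = 7.5237 A, so P_out = 184.33 × 7.5237 = 1386.8 W.
All ideal ⇒ P_in = P_out, so I_supply = 1386.8/220 = 6.30 A.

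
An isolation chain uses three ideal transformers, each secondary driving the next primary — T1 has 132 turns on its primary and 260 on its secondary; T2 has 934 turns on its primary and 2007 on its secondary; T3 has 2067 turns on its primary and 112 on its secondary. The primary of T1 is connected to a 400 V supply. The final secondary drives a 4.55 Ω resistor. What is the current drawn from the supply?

After T1: V = 400.00 × 260/132 = 787.88 V.
After T2: V = 787.88 × 2007/934 = 1693.0 V.
After T3: V = 1693.0 × 112/2067 = 91.736 V.
I_load = 91.736/4.55 = 20.162 A, so P_out = 91.736 × 20.162 = 1849.5 W.
All ideal ⇒ P_in = P_out, so I_supply = 1849.5/400 = 4.62 A.

I_supply ≈ 4.62 A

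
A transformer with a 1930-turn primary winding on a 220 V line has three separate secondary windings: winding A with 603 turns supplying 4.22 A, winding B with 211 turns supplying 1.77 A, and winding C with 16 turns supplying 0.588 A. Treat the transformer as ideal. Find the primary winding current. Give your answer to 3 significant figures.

I_p ≈ 1.52 A

V_A = 220 × 603/1930 = 68.736 V; V_B = 220 × 211/1930 = 24.052 V; V_C = 220 × 16/1930 = 1.8238 V.
P_out = V_A I_A + V_B I_B + V_C I_C = 68.736×4.22 + 24.052×1.77 + 1.8238×0.588 = 290.06 + 42.572 + 1.0724 = 333.71 W.
Ideal ⇒ P_in = P_out, so I_p = P_out/V_p = 333.71/220 = 1.52 A.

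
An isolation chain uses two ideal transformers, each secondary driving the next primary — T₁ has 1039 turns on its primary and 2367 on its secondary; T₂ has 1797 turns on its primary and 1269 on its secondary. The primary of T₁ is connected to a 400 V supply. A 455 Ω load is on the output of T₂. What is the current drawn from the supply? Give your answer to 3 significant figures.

After T₁: V = 400.00 × 2367/1039 = 911.26 V.
After T₂: V = 911.26 × 1269/1797 = 643.51 V.
I_load = 643.51/455 = 1.4143 A, so P_out = 643.51 × 1.4143 = 910.13 W.
All ideal ⇒ P_in = P_out, so I_supply = 910.13/400 = 2.28 A.

I_supply ≈ 2.28 A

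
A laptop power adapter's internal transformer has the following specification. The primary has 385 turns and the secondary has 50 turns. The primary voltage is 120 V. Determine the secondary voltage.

V_s ≈ 15.6 V

V_s/V_p = N_s/N_p, so V_s = 120 × 50/385 = 15.6 V.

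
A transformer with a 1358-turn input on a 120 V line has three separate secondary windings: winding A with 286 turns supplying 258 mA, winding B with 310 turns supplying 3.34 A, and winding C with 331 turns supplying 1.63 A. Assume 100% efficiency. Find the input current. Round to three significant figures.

V_A = 120 × 286/1358 = 25.272 V; V_B = 120 × 310/1358 = 27.393 V; V_C = 120 × 331/1358 = 29.249 V.
P_out = V_A I_A + V_B I_B + V_C I_C = 25.272×0.258 + 27.393×3.34 + 29.249×1.63 = 6.5203 + 91.493 + 47.676 = 145.69 W.
Ideal ⇒ P_in = P_out, so I_in = P_out/V_in = 145.69/120 = 1.21 A.

I_in ≈ 1.21 A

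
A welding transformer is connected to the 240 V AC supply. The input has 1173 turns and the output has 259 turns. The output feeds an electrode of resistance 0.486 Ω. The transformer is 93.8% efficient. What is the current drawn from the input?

V_out = 240 × 259/1173 = 52.992 V.
I_out = V_out/R = 52.992/0.486 = 109.04 A.
P_out = V_out I_out = 52.992 × 109.04 = 5778.2 W.
P_in = P_out/η = 5778.2/0.938 = 6160.1 W.
I_in = P_in/V_in = 6160.1/240 = 25.7 A.

I_in ≈ 25.7 A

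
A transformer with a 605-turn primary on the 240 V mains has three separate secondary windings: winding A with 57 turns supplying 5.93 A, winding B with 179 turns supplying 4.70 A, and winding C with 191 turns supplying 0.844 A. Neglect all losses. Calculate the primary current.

V_A = 240 × 57/605 = 22.612 V; V_B = 240 × 179/605 = 71.008 V; V_C = 240 × 191/605 = 75.769 V.
P_out = V_A I_A + V_B I_B + V_C I_C = 22.612×5.93 + 71.008×4.70 + 75.769×0.844 = 134.09 + 333.74 + 63.949 = 531.77 W.
Ideal ⇒ P_in = P_out, so I_p = P_out/V_p = 531.77/240 = 2.22 A.

I_p ≈ 2.22 A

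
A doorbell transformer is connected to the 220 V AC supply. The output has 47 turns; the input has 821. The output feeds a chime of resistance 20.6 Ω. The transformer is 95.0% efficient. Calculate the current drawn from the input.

I_in ≈ 0.0368 A

V_out = 220 × 47/821 = 12.594 V.
I_out = V_out/R = 12.594/20.6 = 0.61138 A.
P_out = V_out I_out = 12.594 × 0.61138 = 7.6999 W.
P_in = P_out/η = 7.6999/0.950 = 8.1052 W.
I_in = P_in/V_in = 8.1052/220 = 0.0368 A.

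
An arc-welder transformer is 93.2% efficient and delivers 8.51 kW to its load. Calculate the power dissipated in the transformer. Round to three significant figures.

P_loss ≈ 621 W

P_in = P_out/η = 8510/0.932 = 9130.90 W.
P_loss = P_in − P_out = 9130.90 − 8510 = 621 W.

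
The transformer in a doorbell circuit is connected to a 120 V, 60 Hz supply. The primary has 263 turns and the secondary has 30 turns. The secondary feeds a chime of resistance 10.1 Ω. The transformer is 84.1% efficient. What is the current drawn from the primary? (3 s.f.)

I_p ≈ 0.184 A

V_s = 120 × 30/263 = 13.688 V.
I_s = V_s/R = 13.688/10.1 = 1.3553 A.
P_out = V_s I_s = 13.688 × 1.3553 = 18.551 W.
P_in = P_out/η = 18.551/0.841 = 22.059 W.
I_p = P_in/V_p = 22.059/120 = 0.184 A.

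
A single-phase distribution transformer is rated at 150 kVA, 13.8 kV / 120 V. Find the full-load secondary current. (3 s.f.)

I_s ≈ 1250 A

I_s = S/V_s = 150000/120 = 1250 A.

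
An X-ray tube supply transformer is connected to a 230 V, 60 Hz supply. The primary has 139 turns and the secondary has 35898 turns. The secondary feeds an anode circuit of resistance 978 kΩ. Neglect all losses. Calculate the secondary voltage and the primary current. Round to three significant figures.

V_s = V_p × N_s/N_p = 230 × 35898/139 = 59400 V.
I_s = V_s/R = 59400/978000 = 0.060736 A.
I_p = I_s × N_s/N_p = 0.060736 × 35898/139 = 15.7 A.

V_s ≈ 59400 V, I_p ≈ 15.7 A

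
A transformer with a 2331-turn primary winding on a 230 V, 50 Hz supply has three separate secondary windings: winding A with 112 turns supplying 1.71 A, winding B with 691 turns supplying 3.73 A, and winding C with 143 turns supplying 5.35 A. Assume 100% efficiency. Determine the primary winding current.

V_A = 230 × 112/2331 = 11.051 V; V_B = 230 × 691/2331 = 68.181 V; V_C = 230 × 143/2331 = 14.110 V.
P_out = V_A I_A + V_B I_B + V_C I_C = 11.051×1.71 + 68.181×3.73 + 14.110×5.35 = 18.897 + 254.32 + 75.488 = 348.70 W.
Ideal ⇒ P_in = P_out, so I_p = P_out/V_p = 348.70/230 = 1.52 A.

I_p ≈ 1.52 A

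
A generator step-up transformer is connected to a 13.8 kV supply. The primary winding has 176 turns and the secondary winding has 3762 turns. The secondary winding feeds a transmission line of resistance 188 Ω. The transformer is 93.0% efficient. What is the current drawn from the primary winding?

I_p ≈ 36100 A

V_s = 13800 × 3762/176 = 294980 V.
I_s = V_s/R = 294980/188 = 1569.0 A.
P_out = V_s I_s = 294980 × 1569.0 = 4.6282×10^8 W.
P_in = P_out/η = 4.6282×10^8/0.930 = 4.9766×10^8 W.
I_p = P_in/V_p = 4.9766×10^8/13800 = 36100 A.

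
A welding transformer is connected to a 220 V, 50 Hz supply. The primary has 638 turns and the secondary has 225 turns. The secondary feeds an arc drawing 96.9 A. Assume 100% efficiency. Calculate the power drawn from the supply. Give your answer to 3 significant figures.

P ≈ 7520 W

I_p = I_s × N_s/N_p = 96.9 × 225/638 = 34.173 A.
P = V_p I_p = 220 × 34.173 = 7520 W.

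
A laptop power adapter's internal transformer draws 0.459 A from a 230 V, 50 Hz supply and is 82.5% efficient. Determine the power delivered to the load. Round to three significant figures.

P_out ≈ 87.1 W

P_in = V_p I_p = 230 × 0.459 = 105.57 W.
P_out = η P_in = 0.825 × 105.57 = 87.1 W.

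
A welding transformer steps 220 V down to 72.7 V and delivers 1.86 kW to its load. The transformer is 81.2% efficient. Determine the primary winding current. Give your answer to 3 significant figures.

P_in = P_out/η = 1860/0.812 = 2290.6 W.
I_p = P_in/V_p = 2290.6/220 = 10.4 A.

I_p ≈ 10.4 A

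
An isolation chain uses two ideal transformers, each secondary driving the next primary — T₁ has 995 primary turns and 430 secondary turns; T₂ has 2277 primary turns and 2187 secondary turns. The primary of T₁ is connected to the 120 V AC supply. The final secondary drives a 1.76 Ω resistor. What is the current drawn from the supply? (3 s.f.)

Secondary of T₁: V = 120.00 × 430/995 = 51.859 V.
Secondary of T₂: V = 51.859 × 2187/2277 = 49.810 V.
I_load = 49.810/1.76 = 28.301 A, so P_out = 49.810 × 28.301 = 1409.7 W.
All ideal ⇒ P_in = P_out, so I_supply = 1409.7/120 = 11.7 A.

I_supply ≈ 11.7 A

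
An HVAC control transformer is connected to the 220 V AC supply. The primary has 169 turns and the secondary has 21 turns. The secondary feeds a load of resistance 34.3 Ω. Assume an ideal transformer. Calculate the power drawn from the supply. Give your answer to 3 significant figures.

P ≈ 21.8 W

V_s = V_p × N_s/N_p = 220 × 21/169 = 27.337 V.
I_s = V_s/R = 27.337/34.3 = 0.79701 A.
I_p = I_s × N_s/N_p = 0.79701 × 21/169 = 0.099036 A.
P = V_p I_p = 220 × 0.099036 = 21.8 W.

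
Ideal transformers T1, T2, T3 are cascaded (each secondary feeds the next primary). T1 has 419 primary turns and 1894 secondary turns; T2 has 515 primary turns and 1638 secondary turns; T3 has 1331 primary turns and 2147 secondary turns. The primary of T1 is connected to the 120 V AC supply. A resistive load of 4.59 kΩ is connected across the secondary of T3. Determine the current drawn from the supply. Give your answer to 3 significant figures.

Secondary of T1: V = 120.00 × 1894/419 = 542.43 V.
Secondary of T2: V = 542.43 × 1638/515 = 1725.3 V.
Secondary of T3: V = 1725.3 × 2147/1331 = 2783.0 V.
I_load = 2783.0/4590 = 0.60631 A, so P_out = 2783.0 × 0.60631 = 1687.3 W.
All ideal ⇒ P_in = P_out, so I_supply = 1687.3/120 = 14.1 A.

I_supply ≈ 14.1 A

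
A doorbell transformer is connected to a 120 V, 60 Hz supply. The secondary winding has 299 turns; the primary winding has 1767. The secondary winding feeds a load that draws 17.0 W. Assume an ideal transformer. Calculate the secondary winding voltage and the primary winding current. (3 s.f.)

V_s ≈ 20.3 V, I_p ≈ 0.142 A

V_s = V_p × N_s/N_p = 120 × 299/1767 = 20.306 V.
I_s = P/V_s = 17.0/20.306 = 0.83721 A.
I_p = I_s × N_s/N_p = 0.83721 × 299/1767 = 0.142 A.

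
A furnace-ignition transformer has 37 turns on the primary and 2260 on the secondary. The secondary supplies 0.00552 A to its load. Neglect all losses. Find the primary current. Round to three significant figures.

I_p ≈ 0.337 A

For an ideal transformer I_p/I_s = N_s/N_p, so I_p = 0.00552 × 2260/37 = 0.337 A.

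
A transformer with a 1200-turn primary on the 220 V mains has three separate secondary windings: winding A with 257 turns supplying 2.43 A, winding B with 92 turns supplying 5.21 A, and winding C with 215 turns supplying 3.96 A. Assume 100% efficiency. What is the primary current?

V_A = 220 × 257/1200 = 47.117 V; V_B = 220 × 92/1200 = 16.867 V; V_C = 220 × 215/1200 = 39.417 V.
P_out = V_A I_A + V_B I_B + V_C I_C = 47.117×2.43 + 16.867×5.21 + 39.417×3.96 = 114.49 + 87.875 + 156.09 = 358.46 W.
Ideal ⇒ P_in = P_out, so I_p = P_out/V_p = 358.46/220 = 1.63 A.

I_p ≈ 1.63 A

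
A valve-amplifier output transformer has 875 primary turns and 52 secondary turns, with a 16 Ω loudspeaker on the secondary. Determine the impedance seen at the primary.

Z_p = (N_p/N_s)² × Z_s = (875/52)² × 16 = 4530 Ω.

Z_p ≈ 4530 Ω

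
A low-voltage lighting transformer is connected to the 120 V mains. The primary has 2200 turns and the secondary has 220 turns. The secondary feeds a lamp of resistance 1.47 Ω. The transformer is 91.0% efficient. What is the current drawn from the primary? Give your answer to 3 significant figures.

I_p ≈ 0.897 A

V_s = 120 × 220/2200 = 12.000 V.
I_s = V_s/R = 12.000/1.47 = 8.1633 A.
P_out = V_s I_s = 12.000 × 8.1633 = 97.959 W.
P_in = P_out/η = 97.959/0.910 = 107.65 W.
I_p = P_in/V_p = 107.65/120 = 0.897 A.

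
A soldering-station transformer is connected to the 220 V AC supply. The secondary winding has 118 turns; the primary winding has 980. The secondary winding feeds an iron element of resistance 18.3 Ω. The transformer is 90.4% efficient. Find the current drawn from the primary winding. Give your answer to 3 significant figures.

I_p ≈ 0.193 A

V_s = 220 × 118/980 = 26.490 V.
I_s = V_s/R = 26.490/18.3 = 1.4475 A.
P_out = V_s I_s = 26.490 × 1.4475 = 38.345 W.
P_in = P_out/η = 38.345/0.904 = 42.417 W.
I_p = P_in/V_p = 42.417/220 = 0.193 A.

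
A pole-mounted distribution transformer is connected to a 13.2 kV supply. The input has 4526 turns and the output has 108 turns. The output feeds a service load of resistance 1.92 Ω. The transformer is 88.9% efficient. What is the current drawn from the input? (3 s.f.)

I_in ≈ 4.40 A

V_out = 13200 × 108/4526 = 314.98 V.
I_out = V_out/R = 314.98/1.92 = 164.05 A.
P_out = V_out I_out = 314.98 × 164.05 = 51673 W.
P_in = P_out/η = 51673/0.889 = 58125 W.
I_in = P_in/V_in = 58125/13200 = 4.40 A.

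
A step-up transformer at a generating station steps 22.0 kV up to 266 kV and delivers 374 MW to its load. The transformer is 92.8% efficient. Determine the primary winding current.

P_in = P_out/η = 3.74×10^8/0.928 = 4.0302×10^8 W.
I_p = P_in/V_p = 4.0302×10^8/22000 = 18300 A.

I_p ≈ 18300 A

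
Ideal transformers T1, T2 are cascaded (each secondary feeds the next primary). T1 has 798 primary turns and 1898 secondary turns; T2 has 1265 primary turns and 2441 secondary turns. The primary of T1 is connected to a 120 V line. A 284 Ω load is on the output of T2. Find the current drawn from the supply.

I_supply ≈ 8.90 A

Secondary of T1: V = 120.00 × 1898/798 = 285.41 V.
Secondary of T2: V = 285.41 × 2441/1265 = 550.75 V.
I_load = 550.75/284 = 1.9392 A, so P_out = 550.75 × 1.9392 = 1068.0 W.
All ideal ⇒ P_in = P_out, so I_supply = 1068.0/120 = 8.90 A.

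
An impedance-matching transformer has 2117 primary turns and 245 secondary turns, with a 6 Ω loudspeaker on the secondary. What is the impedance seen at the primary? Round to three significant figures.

Z_p ≈ 448 Ω

Z_p = (N_p/N_s)² × Z_s = (2117/245)² × 6 = 448 Ω.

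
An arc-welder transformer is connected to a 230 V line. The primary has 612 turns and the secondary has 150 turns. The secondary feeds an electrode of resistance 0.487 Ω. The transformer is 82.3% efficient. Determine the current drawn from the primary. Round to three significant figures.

I_p ≈ 34.5 A

V_s = 230 × 150/612 = 56.373 V.
I_s = V_s/R = 56.373/0.487 = 115.75 A.
P_out = V_s I_s = 56.373 × 115.75 = 6525.4 W.
P_in = P_out/η = 6525.4/0.823 = 7928.8 W.
I_p = P_in/V_p = 7928.8/230 = 34.5 A.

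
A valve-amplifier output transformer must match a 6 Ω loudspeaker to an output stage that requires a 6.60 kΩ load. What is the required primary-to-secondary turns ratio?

Z_p/Z_s = (N_p/N_s)², so N_p/N_s = √(6600/6) = √1100 = 33.2.

N_p/N_s ≈ 33.2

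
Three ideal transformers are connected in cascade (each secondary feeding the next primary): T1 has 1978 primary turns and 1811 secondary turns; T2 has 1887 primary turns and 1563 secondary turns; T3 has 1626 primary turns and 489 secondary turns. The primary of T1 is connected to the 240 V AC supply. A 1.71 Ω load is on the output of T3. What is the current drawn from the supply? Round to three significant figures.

I_supply ≈ 7.30 A

After T1: V = 240.00 × 1811/1978 = 219.74 V.
After T2: V = 219.74 × 1563/1887 = 182.01 V.
After T3: V = 182.01 × 489/1626 = 54.737 V.
I_load = 54.737/1.71 = 32.010 A, so P_out = 54.737 × 32.010 = 1752.1 W.
All ideal ⇒ P_in = P_out, so I_supply = 1752.1/240 = 7.30 A.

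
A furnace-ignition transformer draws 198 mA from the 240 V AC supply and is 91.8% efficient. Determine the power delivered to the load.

P_in = V_in I_in = 240 × 0.198 = 47.520 W.
P_out = η P_in = 0.918 × 47.520 = 43.6 W.

P_out ≈ 43.6 W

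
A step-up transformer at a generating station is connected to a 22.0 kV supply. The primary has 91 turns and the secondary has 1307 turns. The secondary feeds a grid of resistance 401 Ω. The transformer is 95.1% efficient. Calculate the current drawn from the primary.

V_s = 22000 × 1307/91 = 315980 V.
I_s = V_s/R = 315980/401 = 787.98 A.
P_out = V_s I_s = 315980 × 787.98 = 2.4898×10^8 W.
P_in = P_out/η = 2.4898×10^8/0.951 = 2.6181×10^8 W.
I_p = P_in/V_p = 2.6181×10^8/22000 = 11900 A.

I_p ≈ 11900 A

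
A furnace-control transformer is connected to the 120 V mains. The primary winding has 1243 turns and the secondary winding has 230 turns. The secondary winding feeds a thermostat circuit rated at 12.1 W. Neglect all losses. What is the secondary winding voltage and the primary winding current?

V_s ≈ 22.2 V, I_p ≈ 0.101 A

V_s = V_p × N_s/N_p = 120 × 230/1243 = 22.204 V.
I_s = P/V_s = 12.1/22.204 = 0.54494 A.
I_p = I_s × N_s/N_p = 0.54494 × 230/1243 = 0.101 A.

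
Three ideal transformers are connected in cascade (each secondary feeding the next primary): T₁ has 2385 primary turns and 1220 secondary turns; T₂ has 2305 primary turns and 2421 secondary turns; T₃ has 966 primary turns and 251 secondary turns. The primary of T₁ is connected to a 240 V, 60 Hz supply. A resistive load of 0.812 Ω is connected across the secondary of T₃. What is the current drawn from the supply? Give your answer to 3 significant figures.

I_supply ≈ 5.76 A

After T₁: V = 240.00 × 1220/2385 = 122.77 V.
After T₂: V = 122.77 × 2421/2305 = 128.95 V.
After T₃: V = 128.95 × 251/966 = 33.505 V.
I_load = 33.505/0.812 = 41.262 A, so P_out = 33.505 × 41.262 = 1382.5 W.
All ideal ⇒ P_in = P_out, so I_supply = 1382.5/240 = 5.76 A.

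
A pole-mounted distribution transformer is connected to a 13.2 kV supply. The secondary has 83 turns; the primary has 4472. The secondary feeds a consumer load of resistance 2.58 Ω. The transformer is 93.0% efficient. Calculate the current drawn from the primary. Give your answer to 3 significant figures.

I_p ≈ 1.90 A

V_s = 13200 × 83/4472 = 244.99 V.
I_s = V_s/R = 244.99/2.58 = 94.958 A.
P_out = V_s I_s = 244.99 × 94.958 = 23264 W.
P_in = P_out/η = 23264/0.930 = 25015 W.
I_p = P_in/V_p = 25015/13200 = 1.90 A.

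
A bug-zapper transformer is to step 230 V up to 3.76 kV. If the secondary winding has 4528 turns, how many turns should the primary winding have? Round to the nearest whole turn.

N_p/N_s = V_p/V_s, so N_p = 4528 × 230/3760 = 277.0 ≈ 277 turns.

N_p = 277 turns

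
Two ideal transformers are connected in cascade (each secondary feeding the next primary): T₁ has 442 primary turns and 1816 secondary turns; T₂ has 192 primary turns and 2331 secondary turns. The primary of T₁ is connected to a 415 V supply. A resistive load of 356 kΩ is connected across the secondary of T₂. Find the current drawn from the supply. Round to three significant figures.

I_supply ≈ 2.90 A

After T₁: V = 415.00 × 1816/442 = 1705.1 V.
After T₂: V = 1705.1 × 2331/192 = 20701 V.
I_load = 20701/356000 = 0.058148 A, so P_out = 20701 × 0.058148 = 1203.7 W.
All ideal ⇒ P_in = P_out, so I_supply = 1203.7/415 = 2.90 A.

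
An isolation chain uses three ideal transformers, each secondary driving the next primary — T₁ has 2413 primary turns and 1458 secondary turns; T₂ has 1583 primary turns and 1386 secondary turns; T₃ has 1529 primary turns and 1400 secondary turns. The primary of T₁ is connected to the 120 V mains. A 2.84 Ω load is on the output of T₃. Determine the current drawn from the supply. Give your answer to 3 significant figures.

I_supply ≈ 9.91 A

Secondary of T₁: V = 120.00 × 1458/2413 = 72.507 V.
Secondary of T₂: V = 72.507 × 1386/1583 = 63.484 V.
Secondary of T₃: V = 63.484 × 1400/1529 = 58.128 V.
I_load = 58.128/2.84 = 20.468 A, so P_out = 58.128 × 20.468 = 1189.7 W.
All ideal ⇒ P_in = P_out, so I_supply = 1189.7/120 = 9.91 A.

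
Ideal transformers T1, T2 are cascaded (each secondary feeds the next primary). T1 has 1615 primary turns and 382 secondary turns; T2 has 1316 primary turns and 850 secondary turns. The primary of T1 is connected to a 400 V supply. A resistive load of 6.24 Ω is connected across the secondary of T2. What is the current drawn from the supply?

After T1: V = 400.00 × 382/1615 = 94.613 V.
After T2: V = 94.613 × 850/1316 = 61.110 V.
I_load = 61.110/6.24 = 9.7933 A, so P_out = 61.110 × 9.7933 = 598.47 W.
All ideal ⇒ P_in = P_out, so I_supply = 598.47/400 = 1.50 A.

I_supply ≈ 1.50 A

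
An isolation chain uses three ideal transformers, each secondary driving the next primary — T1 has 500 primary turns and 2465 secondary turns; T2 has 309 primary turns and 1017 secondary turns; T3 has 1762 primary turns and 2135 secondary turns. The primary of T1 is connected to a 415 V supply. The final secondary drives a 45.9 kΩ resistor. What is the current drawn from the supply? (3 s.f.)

Secondary of T1: V = 415.00 × 2465/500 = 2046.0 V.
Secondary of T2: V = 2046.0 × 1017/309 = 6733.8 V.
Secondary of T3: V = 6733.8 × 2135/1762 = 8159.2 V.
I_load = 8159.2/45900 = 0.17776 A, so P_out = 8159.2 × 0.17776 = 1450.4 W.
All ideal ⇒ P_in = P_out, so I_supply = 1450.4/415 = 3.49 A.

I_supply ≈ 3.49 A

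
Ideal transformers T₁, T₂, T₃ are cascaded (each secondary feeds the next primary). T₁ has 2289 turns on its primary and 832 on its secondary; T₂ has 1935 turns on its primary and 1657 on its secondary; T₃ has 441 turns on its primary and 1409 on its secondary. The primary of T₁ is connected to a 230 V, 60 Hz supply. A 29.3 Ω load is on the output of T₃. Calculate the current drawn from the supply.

I_supply ≈ 7.76 A

After T₁: V = 230.00 × 832/2289 = 83.600 V.
After T₂: V = 83.600 × 1657/1935 = 71.589 V.
After T₃: V = 71.589 × 1409/441 = 228.73 V.
I_load = 228.73/29.3 = 7.8064 A, so P_out = 228.73 × 7.8064 = 1785.5 W.
All ideal ⇒ P_in = P_out, so I_supply = 1785.5/230 = 7.76 A.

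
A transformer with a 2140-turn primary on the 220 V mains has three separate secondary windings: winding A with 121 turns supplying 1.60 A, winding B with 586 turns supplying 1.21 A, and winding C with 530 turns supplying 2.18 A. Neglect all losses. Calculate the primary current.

V_A = 220 × 121/2140 = 12.439 V; V_B = 220 × 586/2140 = 60.243 V; V_C = 220 × 530/2140 = 54.486 V.
P_out = V_A I_A + V_B I_B + V_C I_C = 12.439×1.60 + 60.243×1.21 + 54.486×2.18 = 19.903 + 72.894 + 118.78 = 211.58 W.
Ideal ⇒ P_in = P_out, so I_p = P_out/V_p = 211.58/220 = 0.962 A.

I_p ≈ 0.962 A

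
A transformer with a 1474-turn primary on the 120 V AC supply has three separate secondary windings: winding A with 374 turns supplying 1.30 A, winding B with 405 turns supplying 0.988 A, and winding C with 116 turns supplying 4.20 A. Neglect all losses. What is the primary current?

V_A = 120 × 374/1474 = 30.448 V; V_B = 120 × 405/1474 = 32.972 V; V_C = 120 × 116/1474 = 9.4437 V.
P_out = V_A I_A + V_B I_B + V_C I_C = 30.448×1.30 + 32.972×0.988 + 9.4437×4.20 = 39.582 + 32.576 + 39.664 = 111.82 W.
Ideal ⇒ P_in = P_out, so I_p = P_out/V_p = 111.82/120 = 0.932 A.

I_p ≈ 0.932 A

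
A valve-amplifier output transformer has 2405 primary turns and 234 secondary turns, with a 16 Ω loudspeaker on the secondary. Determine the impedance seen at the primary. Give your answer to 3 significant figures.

Z_p ≈ 1690 Ω

Z_p = (N_p/N_s)² × Z_s = (2405/234)² × 16 = 1690 Ω.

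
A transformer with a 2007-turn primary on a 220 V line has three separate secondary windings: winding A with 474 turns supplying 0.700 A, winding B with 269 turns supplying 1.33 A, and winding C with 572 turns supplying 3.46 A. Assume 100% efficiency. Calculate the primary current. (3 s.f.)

V_A = 220 × 474/2007 = 51.958 V; V_B = 220 × 269/2007 = 29.487 V; V_C = 220 × 572/2007 = 62.701 V.
P_out = V_A I_A + V_B I_B + V_C I_C = 51.958×0.700 + 29.487×1.33 + 62.701×3.46 = 36.371 + 39.217 + 216.94 = 292.53 W.
Ideal ⇒ P_in = P_out, so I_p = P_out/V_p = 292.53/220 = 1.33 A.

I_p ≈ 1.33 A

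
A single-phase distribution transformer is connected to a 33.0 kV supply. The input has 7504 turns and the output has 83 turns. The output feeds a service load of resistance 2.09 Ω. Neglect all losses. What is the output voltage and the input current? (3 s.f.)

V_out ≈ 365 V, I_in ≈ 1.93 A

V_out = V_in × N_out/N_in = 33000 × 83/7504 = 365.01 V.
I_out = V_out/R = 365.01/2.09 = 174.64 A.
I_in = I_out × N_out/N_in = 174.64 × 83/7504 = 1.93 A.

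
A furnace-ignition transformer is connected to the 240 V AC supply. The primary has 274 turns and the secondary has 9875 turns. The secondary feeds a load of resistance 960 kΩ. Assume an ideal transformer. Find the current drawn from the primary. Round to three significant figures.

I_p ≈ 0.325 A

V_s = V_p × N_s/N_p = 240 × 9875/274 = 8649.6 V.
I_s = V_s/R = 8649.6/960000 = 0.0090100 A.
For an ideal transformer I_p N_p = I_s N_s, so I_p = 0.0090100 × 9875/274 = 0.325 A.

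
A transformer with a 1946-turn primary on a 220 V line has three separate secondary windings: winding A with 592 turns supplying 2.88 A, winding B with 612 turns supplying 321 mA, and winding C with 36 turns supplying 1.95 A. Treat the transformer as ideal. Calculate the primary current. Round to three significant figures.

V_A = 220 × 592/1946 = 66.927 V; V_B = 220 × 612/1946 = 69.188 V; V_C = 220 × 36/1946 = 4.0699 V.
P_out = V_A I_A + V_B I_B + V_C I_C = 66.927×2.88 + 69.188×0.321 + 4.0699×1.95 = 192.75 + 22.209 + 7.9363 = 222.90 W.
Ideal ⇒ P_in = P_out, so I_p = P_out/V_p = 222.90/220 = 1.01 A.

I_p ≈ 1.01 A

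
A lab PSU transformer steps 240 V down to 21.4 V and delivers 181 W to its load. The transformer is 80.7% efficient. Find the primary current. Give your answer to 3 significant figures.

I_p ≈ 0.935 A

P_in = P_out/η = 181/0.807 = 224.29 W.
I_p = P_in/V_p = 224.29/240 = 0.935 A.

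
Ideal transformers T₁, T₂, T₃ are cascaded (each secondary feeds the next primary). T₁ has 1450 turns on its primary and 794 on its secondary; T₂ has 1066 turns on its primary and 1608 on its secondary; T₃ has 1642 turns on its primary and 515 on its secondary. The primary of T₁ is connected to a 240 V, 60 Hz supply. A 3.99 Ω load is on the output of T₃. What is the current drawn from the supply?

I_supply ≈ 4.04 A

Secondary of T₁: V = 240.00 × 794/1450 = 131.42 V.
Secondary of T₂: V = 131.42 × 1608/1066 = 198.24 V.
Secondary of T₃: V = 198.24 × 515/1642 = 62.177 V.
I_load = 62.177/3.99 = 15.583 A, so P_out = 62.177 × 15.583 = 968.90 W.
All ideal ⇒ P_in = P_out, so I_supply = 968.90/240 = 4.04 A.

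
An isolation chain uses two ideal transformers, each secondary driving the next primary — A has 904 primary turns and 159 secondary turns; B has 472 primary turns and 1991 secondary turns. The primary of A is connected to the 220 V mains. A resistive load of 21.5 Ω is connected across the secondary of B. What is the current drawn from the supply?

After A: V = 220.00 × 159/904 = 38.695 V.
After B: V = 38.695 × 1991/472 = 163.22 V.
I_load = 163.22/21.5 = 7.5918 A, so P_out = 163.22 × 7.5918 = 1239.1 W.
All ideal ⇒ P_in = P_out, so I_supply = 1239.1/220 = 5.63 A.

I_supply ≈ 5.63 A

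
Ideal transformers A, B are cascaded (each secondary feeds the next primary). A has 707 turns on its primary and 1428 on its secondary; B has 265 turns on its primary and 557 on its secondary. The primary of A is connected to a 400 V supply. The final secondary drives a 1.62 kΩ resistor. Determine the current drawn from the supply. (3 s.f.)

I_supply ≈ 4.45 A

Secondary of A: V = 400.00 × 1428/707 = 807.92 V.
Secondary of B: V = 807.92 × 557/265 = 1698.2 V.
I_load = 1698.2/1620 = 1.0482 A, so P_out = 1698.2 × 1.0482 = 1780.1 W.
All ideal ⇒ P_in = P_out, so I_supply = 1780.1/400 = 4.45 A.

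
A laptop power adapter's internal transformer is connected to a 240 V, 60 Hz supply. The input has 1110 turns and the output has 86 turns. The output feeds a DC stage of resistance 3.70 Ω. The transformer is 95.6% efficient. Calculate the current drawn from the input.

V_out = 240 × 86/1110 = 18.595 V.
I_out = V_out/R = 18.595/3.70 = 5.0256 A.
P_out = V_out I_out = 18.595 × 5.0256 = 93.448 W.
P_in = P_out/η = 93.448/0.956 = 97.749 W.
I_in = P_in/V_in = 97.749/240 = 0.407 A.

I_in ≈ 0.407 A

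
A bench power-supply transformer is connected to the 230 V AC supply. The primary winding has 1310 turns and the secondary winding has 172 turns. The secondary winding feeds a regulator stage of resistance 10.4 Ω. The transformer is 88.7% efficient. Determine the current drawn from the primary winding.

V_s = 230 × 172/1310 = 30.198 V.
I_s = V_s/R = 30.198/10.4 = 2.9037 A.
P_out = V_s I_s = 30.198 × 2.9037 = 87.687 W.
P_in = P_out/η = 87.687/0.887 = 98.858 W.
I_p = P_in/V_p = 98.858/230 = 0.430 A.

I_p ≈ 0.430 A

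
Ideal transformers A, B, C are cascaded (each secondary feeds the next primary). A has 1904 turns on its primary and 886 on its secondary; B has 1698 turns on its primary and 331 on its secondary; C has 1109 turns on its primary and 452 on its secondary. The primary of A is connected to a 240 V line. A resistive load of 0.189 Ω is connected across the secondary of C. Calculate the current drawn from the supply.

I_supply ≈ 1.74 A

After A: V = 240.00 × 886/1904 = 111.68 V.
After B: V = 111.68 × 331/1698 = 21.770 V.
After C: V = 21.770 × 452/1109 = 8.8731 V.
I_load = 8.8731/0.189 = 46.948 A, so P_out = 8.8731 × 46.948 = 416.57 W.
All ideal ⇒ P_in = P_out, so I_supply = 416.57/240 = 1.74 A.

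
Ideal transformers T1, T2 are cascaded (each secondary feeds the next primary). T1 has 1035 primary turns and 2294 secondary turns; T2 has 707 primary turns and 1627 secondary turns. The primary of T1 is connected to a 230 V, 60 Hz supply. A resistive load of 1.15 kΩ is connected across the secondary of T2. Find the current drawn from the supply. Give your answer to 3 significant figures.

Secondary of T1: V = 230.00 × 2294/1035 = 509.78 V.
Secondary of T2: V = 509.78 × 1627/707 = 1173.1 V.
I_load = 1173.1/1150 = 1.0201 A, so P_out = 1173.1 × 1.0201 = 1196.7 W.
All ideal ⇒ P_in = P_out, so I_supply = 1196.7/230 = 5.20 A.

I_supply ≈ 5.20 A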